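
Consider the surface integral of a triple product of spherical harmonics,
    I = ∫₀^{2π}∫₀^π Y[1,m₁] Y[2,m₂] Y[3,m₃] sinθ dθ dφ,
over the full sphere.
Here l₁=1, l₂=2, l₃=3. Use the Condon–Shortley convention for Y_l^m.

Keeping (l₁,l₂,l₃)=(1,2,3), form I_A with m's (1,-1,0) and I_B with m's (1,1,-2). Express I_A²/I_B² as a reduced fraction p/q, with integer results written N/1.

3/10

Same 1,2,3: normalisation and zero-m 3j drop out of the ratio.
A: Δ: 0! 2! 4! / 7! → 1/105; sum: t=0:+1/12 = 1/12; 3j²(1 2 3; 1 -1 0) = Δ·Π!·Σ² = 1/35  (sign -1)
B: Δ: 0! 2! 4! / 7! → 1/105; sum: t=0:+1/12 = 1/12; 3j²(1 2 3; 1 1 -2) = Δ·Π!·Σ² = 2/21  (sign -1)
I_A²/I_B² = (1/35)/(2/21) = 3/10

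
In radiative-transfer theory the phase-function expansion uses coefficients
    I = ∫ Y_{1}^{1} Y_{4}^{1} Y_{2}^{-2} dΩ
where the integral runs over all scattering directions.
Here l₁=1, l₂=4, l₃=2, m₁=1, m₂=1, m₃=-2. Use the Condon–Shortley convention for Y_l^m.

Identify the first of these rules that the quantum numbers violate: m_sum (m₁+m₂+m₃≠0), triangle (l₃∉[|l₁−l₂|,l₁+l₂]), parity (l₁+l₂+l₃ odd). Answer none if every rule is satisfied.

triangle

m₁+m₂+m₃ = 1 + 1 − 2 = 0  ✓
triangle: |1−4|=3 ≤ l₃=2 ≤ 1+4=5  ✗
parity: l₁+l₂+l₃ = 7 is odd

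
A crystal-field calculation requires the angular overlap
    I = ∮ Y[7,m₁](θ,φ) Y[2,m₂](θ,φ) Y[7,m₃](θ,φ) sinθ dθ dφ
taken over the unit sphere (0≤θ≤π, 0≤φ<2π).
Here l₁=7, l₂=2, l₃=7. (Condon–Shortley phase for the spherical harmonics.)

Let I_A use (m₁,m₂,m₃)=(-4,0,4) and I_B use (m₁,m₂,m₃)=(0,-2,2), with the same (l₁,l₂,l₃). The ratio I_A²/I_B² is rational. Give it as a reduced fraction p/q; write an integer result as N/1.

8/567

l's match ⇒ only the (l;m) 3-j factors differ between A and B.
A: triangle coeff Δ(7,2,7) = 1/185640; Σ_t [0,2]: t=0:+1/159667200 t=1:−1/7257600 t=2:+1/8709120 = -1/59875200; (3j)²=8/23205 [(7 2 7; -4 0 4)], sign=+1
B: triangle coeff Δ(7,2,7) = 1/185640; Σ_t [0,0]: t=0:+1/2419200 = 1/2419200; (3j)²=27/1105 [(7 2 7; 0 -2 2)], sign=-1
I_A²/I_B² = (8/23205)/(27/1105) = 8/567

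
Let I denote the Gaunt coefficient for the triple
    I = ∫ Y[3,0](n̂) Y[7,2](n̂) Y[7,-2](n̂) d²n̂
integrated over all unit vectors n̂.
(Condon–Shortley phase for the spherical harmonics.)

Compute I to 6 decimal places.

0.000000

l₁+l₂+l₃=17 is odd: 3j(l;000)=0 ⇒ I=0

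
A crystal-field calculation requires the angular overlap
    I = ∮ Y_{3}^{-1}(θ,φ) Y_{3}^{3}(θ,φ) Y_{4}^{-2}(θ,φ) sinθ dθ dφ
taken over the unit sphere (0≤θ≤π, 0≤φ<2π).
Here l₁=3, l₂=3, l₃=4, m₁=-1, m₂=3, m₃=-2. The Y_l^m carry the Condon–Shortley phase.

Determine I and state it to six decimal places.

-0.188451

m-sum 0 ✓  L=10 even ✓  0≤4≤6 ✓
Π(2lᵢ+1) = 7×7×9 = 441
triangle coeff Δ(3,3,4) = 1/34650
Σ_t [0,2]: t=0:+1/72 t=1:−1/16 t=2:+1/72 = -5/144
(3j)²=2/77 [(3 3 4; 0 0 0)], sign=-1
Σ_t [2,2]: t=2:+1/192 = 1/192
(3j)²=3/77 [(3 3 4; -1 3 -2)], sign=+1
⇒ 4πI² = 54/121
I = (-1)√(54/121/(4π)) = -0.18845135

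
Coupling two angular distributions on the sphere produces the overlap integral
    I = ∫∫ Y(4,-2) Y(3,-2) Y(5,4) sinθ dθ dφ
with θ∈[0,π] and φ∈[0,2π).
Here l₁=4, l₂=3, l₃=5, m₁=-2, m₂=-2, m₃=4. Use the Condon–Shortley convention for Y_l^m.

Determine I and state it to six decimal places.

Rules hold: Σm=0, L=12 even, 1≤5≤7.
N = 9·7·11 = 693
Δ = 2!·6!·4!/13! = 1/180180
Racah Σ t=0..2: t=0:+1/576 t=1:−1/144 t=2:+1/576 = -1/288
⇒ 3j(4 3 5; 0 0 0)² = 20/1001, sgn +1
Racah Σ t=0..1: t=0:+1/8640 t=1:−1/2880 = -1/4320
⇒ 3j(4 3 5; -2 -2 4)² = 8/429, sgn +1
4πI² = N·(3j₀)²·(3jₘ)² = 480/1859
I = +1·√(0.258203/4π) = 0.14334284

0.143343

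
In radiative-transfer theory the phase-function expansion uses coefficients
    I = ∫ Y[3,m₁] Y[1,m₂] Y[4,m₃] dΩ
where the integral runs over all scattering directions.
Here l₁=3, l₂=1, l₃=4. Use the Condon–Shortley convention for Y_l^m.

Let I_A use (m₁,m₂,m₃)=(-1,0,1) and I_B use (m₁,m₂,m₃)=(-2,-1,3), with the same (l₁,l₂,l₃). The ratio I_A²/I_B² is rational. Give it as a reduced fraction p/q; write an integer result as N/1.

5/7

l's match ⇒ only the (l;m) 3-j factors differ between A and B.
A: triangle coeff Δ(3,1,4) = 1/252; Σ_t [0,0]: t=0:+1/48 = 1/48; (3j)²=5/84 [(3 1 4; -1 0 1)], sign=-1
B: triangle coeff Δ(3,1,4) = 1/252; Σ_t [0,0]: t=0:+1/240 = 1/240; (3j)²=1/12 [(3 1 4; -2 -1 3)], sign=-1
I_A²/I_B² = (5/84)/(1/12) = 5/7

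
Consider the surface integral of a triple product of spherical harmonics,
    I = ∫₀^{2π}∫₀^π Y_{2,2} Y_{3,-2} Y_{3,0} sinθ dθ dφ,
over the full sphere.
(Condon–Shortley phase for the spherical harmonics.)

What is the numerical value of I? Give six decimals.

-0.188063

Rules hold: Σm=0, L=8 even, 1≤3≤5.
N = 5·7·7 = 245
Δ = 2!·2!·4!/9! = 1/3780
Racah Σ t=0..2: t=0:+1/24 t=1:−1/4 t=2:+1/24 = -1/6
⇒ 3j(2 3 3; 0 0 0)² = 4/105, sgn +1
Racah Σ t=0..0: t=0:+1/24 = 1/24
⇒ 3j(2 3 3; 2 -2 0)² = 1/21, sgn -1
4πI² = N·(3j₀)²·(3jₘ)² = 4/9
I = -1·√(0.444444/4π) = -0.18806319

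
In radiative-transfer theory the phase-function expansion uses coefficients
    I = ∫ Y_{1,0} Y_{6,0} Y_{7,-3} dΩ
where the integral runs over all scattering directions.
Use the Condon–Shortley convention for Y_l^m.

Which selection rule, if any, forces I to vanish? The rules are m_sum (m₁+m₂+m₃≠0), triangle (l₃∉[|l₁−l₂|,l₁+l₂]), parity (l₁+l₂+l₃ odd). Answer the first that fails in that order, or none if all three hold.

m_sum

azimuthal sum: 0 + 0 − 3 = -3  ✗
5 ≤ 7 ≤ 7 (triangle on l)
L = 1 + 6 + 7 = 14 (even)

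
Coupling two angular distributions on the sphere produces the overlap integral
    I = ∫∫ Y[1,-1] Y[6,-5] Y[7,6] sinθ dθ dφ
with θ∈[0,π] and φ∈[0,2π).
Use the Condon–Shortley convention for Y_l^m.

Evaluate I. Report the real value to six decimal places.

0.309019

Checks pass: Σm=0; 14 even; l₃=7∈[5,7].
(2·1+1)(2·6+1)(2·7+1) = 585
Δ: 0! 2! 12! / 15! → 1/1365
sum: t=0:+1/518400 = 1/518400
3j²(1 6 7; 0 0 0) = Δ·Π!·Σ² = 7/195  (sign -1)
sum: t=0:+1/79833600 = 1/79833600
3j²(1 6 7; -1 -5 6) = Δ·Π!·Σ² = 2/35  (sign -1)
combine: 4πI² = 585·7/195·2/35 = 6/5
take √, sign +1: I = 0.30901936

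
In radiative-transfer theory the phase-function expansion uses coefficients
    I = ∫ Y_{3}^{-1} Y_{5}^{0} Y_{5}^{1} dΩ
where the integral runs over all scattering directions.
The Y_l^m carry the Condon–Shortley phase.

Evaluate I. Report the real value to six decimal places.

0.000000

L=13 odd ⇒ parity kills the (l;000) factor ⇒ I = 0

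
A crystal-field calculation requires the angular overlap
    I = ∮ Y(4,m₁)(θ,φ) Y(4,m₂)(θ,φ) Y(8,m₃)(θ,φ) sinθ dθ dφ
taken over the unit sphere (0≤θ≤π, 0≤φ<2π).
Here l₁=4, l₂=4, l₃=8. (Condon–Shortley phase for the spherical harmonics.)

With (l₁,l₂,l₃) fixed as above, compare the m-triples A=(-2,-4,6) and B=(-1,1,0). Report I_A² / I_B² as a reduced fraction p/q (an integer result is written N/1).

429/448

Same 4,4,8: normalisation and zero-m 3j drop out of the ratio.
A: Δ: 0! 8! 8! / 17! → 1/218790; sum: t=0:+1/58060800 = 1/58060800; 3j²(4 4 8; -2 -4 6) = Δ·Π!·Σ² = 7/510  (sign +1)
B: Δ: 0! 8! 8! / 17! → 1/218790; sum: t=0:+1/518400 = 1/518400; 3j²(4 4 8; -1 1 0) = Δ·Π!·Σ² = 1568/109395  (sign +1)
I_A²/I_B² = (7/510)/(1568/109395) = 429/448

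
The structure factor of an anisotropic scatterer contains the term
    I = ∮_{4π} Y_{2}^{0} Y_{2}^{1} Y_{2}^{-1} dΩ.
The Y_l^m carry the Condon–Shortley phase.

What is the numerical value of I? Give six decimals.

-0.090112

m-sum 0 ✓  L=6 even ✓  0≤2≤4 ✓
Π(2lᵢ+1) = 5×5×5 = 125
triangle coeff Δ(2,2,2) = 1/630
Σ_t [0,2]: t=0:+1/8 t=1:−1/1 t=2:+1/8 = -3/4
(3j)²=2/35 [(2 2 2; 0 0 0)], sign=-1
Σ_t [1,2]: t=1:−1/2 t=2:+1/4 = -1/4
(3j)²=1/70 [(2 2 2; 0 1 -1)], sign=+1
⇒ 4πI² = 5/49
I = (-1)√(5/49/(4π)) = -0.09011188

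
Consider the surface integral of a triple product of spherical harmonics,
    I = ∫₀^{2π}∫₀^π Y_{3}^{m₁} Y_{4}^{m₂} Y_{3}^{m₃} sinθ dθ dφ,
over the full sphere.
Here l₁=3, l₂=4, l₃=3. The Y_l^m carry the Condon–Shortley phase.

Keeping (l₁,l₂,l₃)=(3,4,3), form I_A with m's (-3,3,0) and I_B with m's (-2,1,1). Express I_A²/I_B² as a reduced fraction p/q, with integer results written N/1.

l's match ⇒ only the (l;m) 3-j factors differ between A and B.
A: triangle coeff Δ(3,4,3) = 1/34650; Σ_t [4,4]: t=4:+1/288 = 1/288; (3j)²=1/22 [(3 4 3; -3 3 0)], sign=-1
B: triangle coeff Δ(3,4,3) = 1/34650; Σ_t [3,4]: t=3:−1/48 t=4:+1/144 = -1/72; (3j)²=16/693 [(3 4 3; -2 1 1)], sign=-1
I_A²/I_B² = (1/22)/(16/693) = 63/32

63/32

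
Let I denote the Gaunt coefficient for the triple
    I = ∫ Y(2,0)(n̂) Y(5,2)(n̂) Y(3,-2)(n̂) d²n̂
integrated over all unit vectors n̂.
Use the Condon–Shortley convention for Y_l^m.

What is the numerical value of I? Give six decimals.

0.190188

Checks pass: Σm=0; 10 even; l₃=3∈[3,7].
(2·2+1)(2·5+1)(2·3+1) = 385
Δ: 4! 0! 6! / 11! → 1/2310
sum: t=2:+1/144 = 1/144
3j²(2 5 3; 0 0 0) = Δ·Π!·Σ² = 10/231  (sign -1)
sum: t=2:+1/480 = 1/480
3j²(2 5 3; 0 2 -2) = Δ·Π!·Σ² = 3/110  (sign -1)
combine: 4πI² = 385·10/231·3/110 = 5/11
take √, sign +1: I = 0.19018827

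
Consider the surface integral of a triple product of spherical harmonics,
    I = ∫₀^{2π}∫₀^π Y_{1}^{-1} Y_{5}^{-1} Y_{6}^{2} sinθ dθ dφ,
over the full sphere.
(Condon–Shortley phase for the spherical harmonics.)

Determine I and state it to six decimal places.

Rules hold: Σm=0, L=12 even, 4≤6≤6.
N = 3·11·13 = 429
Δ = 0!·2!·10!/13! = 1/858
Racah Σ t=0..0: t=0:+1/14400 = 1/14400
⇒ 3j(1 5 6; 0 0 0)² = 6/143, sgn +1
Racah Σ t=0..0: t=0:+1/34560 = 1/34560
⇒ 3j(1 5 6; -1 -1 2)² = 14/429, sgn +1
4πI² = N·(3j₀)²·(3jₘ)² = 84/143
I = +1·√(0.587413/4π) = 0.21620548

0.216205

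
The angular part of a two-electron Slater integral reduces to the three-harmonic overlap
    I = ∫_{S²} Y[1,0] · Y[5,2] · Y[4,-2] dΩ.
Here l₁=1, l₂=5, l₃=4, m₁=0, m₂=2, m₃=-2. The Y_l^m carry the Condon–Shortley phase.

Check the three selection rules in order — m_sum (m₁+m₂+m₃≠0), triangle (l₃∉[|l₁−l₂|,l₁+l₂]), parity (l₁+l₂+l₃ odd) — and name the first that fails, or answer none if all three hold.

azimuthal sum: 0 + 2 − 2 = 0  ✓
4 ≤ 4 ≤ 6 (triangle on l)  ✓
L = 1 + 5 + 4 = 10 (even)  ✓

none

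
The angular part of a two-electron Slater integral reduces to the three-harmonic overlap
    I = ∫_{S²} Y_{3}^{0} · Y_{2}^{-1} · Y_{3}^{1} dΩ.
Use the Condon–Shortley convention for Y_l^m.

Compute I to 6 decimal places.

-0.059471

Checks pass: Σm=0; 8 even; l₃=3∈[1,5].
(2·3+1)(2·2+1)(2·3+1) = 245
Δ: 2! 4! 2! / 9! → 1/3780
sum: t=0:+1/24 t=1:−1/4 t=2:+1/24 = -1/6
3j²(3 2 3; 0 0 0) = Δ·Π!·Σ² = 4/105  (sign +1)
sum: t=0:+1/12 t=1:−1/8 = -1/24
3j²(3 2 3; 0 -1 1) = Δ·Π!·Σ² = 1/210  (sign -1)
combine: 4πI² = 245·4/105·1/210 = 2/45
take √, sign -1: I = -0.05947080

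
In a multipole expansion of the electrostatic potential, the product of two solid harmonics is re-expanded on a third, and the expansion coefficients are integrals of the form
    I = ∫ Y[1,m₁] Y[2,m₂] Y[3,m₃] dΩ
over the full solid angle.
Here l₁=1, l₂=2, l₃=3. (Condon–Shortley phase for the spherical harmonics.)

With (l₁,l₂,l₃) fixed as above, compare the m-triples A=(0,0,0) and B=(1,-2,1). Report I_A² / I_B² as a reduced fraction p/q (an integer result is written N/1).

9/1

Same 1,2,3: normalisation and zero-m 3j drop out of the ratio.
A: Δ: 0! 2! 4! / 7! → 1/105; sum: t=0:+1/4 = 1/4; 3j²(1 2 3; 0 0 0) = Δ·Π!·Σ² = 3/35  (sign -1)
B: Δ: 0! 2! 4! / 7! → 1/105; sum: t=0:+1/48 = 1/48; 3j²(1 2 3; 1 -2 1) = Δ·Π!·Σ² = 1/105  (sign +1)
I_A²/I_B² = (3/35)/(1/105) = 9/1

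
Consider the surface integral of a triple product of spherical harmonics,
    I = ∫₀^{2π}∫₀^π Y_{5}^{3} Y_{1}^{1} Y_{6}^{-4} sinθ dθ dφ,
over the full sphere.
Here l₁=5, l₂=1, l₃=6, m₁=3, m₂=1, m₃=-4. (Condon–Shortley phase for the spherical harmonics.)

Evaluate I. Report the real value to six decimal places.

0.274090

Checks pass: Σm=0; 12 even; l₃=6∈[4,6].
(2·5+1)(2·1+1)(2·6+1) = 429
Δ: 0! 10! 2! / 13! → 1/858
sum: t=0:+1/14400 = 1/14400
3j²(5 1 6; 0 0 0) = Δ·Π!·Σ² = 6/143  (sign +1)
sum: t=0:+1/161280 = 1/161280
3j²(5 1 6; 3 1 -4) = Δ·Π!·Σ² = 15/286  (sign +1)
combine: 4πI² = 429·6/143·15/286 = 135/143
take √, sign +1: I = 0.27409047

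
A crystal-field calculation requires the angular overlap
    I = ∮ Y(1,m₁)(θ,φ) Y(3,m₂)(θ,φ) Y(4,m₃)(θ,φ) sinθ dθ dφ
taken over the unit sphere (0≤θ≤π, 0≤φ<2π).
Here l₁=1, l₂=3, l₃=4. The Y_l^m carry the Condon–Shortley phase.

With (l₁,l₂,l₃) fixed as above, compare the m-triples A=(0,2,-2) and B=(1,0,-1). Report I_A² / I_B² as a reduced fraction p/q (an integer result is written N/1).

Same 1,3,4: normalisation and zero-m 3j drop out of the ratio.
A: Δ: 0! 2! 6! / 9! → 1/252; sum: t=0:+1/120 = 1/120; 3j²(1 3 4; 0 2 -2) = Δ·Π!·Σ² = 1/21  (sign +1)
B: Δ: 0! 2! 6! / 9! → 1/252; sum: t=0:+1/72 = 1/72; 3j²(1 3 4; 1 0 -1) = Δ·Π!·Σ² = 5/126  (sign -1)
I_A²/I_B² = (1/21)/(5/126) = 6/5

6/5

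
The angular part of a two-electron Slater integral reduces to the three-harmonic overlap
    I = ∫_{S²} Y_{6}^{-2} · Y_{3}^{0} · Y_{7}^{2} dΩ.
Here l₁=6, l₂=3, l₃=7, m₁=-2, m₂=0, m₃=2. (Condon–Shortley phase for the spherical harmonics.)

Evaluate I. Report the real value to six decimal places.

0.080527

Rules hold: Σm=0, L=16 even, 3≤7≤9.
N = 13·7·15 = 1365
Δ = 2!·10!·4!/17! = 1/2042040
Racah Σ t=0..2: t=0:+1/207360 t=1:−1/57600 t=2:+1/207360 = -1/129600
⇒ 3j(6 3 7; 0 0 0)² = 168/12155, sgn +1
Racah Σ t=0..2: t=0:+1/967680 t=1:−1/120960 t=2:+1/207360 = -1/414720
⇒ 3j(6 3 7; -2 0 2)² = 21/4862, sgn +1
4πI² = N·(3j₀)²·(3jₘ)² = 37044/454597
I = +1·√(0.0814876/4π) = 0.08052685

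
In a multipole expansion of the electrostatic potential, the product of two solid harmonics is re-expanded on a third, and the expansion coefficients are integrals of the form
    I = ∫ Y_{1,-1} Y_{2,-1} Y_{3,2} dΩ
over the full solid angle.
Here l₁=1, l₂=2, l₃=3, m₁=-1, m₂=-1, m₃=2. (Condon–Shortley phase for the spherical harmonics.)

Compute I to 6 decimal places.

0.261169

Rules hold: Σm=0, L=6 even, 1≤3≤3.
N = 3·5·7 = 105
Δ = 0!·2!·4!/7! = 1/105
Racah Σ t=0..0: t=0:+1/4 = 1/4
⇒ 3j(1 2 3; 0 0 0)² = 3/35, sgn -1
Racah Σ t=0..0: t=0:+1/12 = 1/12
⇒ 3j(1 2 3; -1 -1 2)² = 2/21, sgn -1
4πI² = N·(3j₀)²·(3jₘ)² = 6/7
I = +1·√(0.857143/4π) = 0.26116903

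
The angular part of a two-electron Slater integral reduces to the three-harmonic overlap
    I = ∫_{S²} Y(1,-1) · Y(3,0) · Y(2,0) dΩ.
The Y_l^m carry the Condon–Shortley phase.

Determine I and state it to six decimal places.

m-sum = -1 + 0 + 0 = -1 ≠ 0 ⇒ I = 0

0.000000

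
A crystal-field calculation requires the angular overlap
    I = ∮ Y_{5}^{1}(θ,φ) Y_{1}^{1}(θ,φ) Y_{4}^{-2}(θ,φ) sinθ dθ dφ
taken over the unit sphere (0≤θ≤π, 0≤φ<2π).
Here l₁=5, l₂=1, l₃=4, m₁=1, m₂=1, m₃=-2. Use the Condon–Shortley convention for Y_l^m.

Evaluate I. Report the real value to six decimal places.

m-sum 0 ✓  L=10 even ✓  4≤4≤6 ✓
Π(2lᵢ+1) = 11×3×9 = 297
triangle coeff Δ(5,1,4) = 1/495
Σ_t [1,1]: t=1:−1/576 = -1/576
(3j)²=5/99 [(5 1 4; 0 0 0)], sign=-1
Σ_t [2,2]: t=2:+1/2880 = 1/2880
(3j)²=2/165 [(5 1 4; 1 1 -2)], sign=+1
⇒ 4πI² = 2/11
I = (-1)√(2/11/(4π)) = -0.12028562

-0.120286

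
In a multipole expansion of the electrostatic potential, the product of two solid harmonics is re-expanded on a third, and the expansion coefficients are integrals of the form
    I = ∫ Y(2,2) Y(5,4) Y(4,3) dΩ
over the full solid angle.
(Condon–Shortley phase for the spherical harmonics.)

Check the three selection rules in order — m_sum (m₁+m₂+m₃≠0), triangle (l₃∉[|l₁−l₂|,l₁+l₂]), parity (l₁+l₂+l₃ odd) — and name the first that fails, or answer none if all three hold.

m_sum

m₁+m₂+m₃ = 2 + 4 + 3 = 9  ✗
triangle: |2−5|=3 ≤ l₃=4 ≤ 2+5=7
parity: l₁+l₂+l₃ = 11 is odd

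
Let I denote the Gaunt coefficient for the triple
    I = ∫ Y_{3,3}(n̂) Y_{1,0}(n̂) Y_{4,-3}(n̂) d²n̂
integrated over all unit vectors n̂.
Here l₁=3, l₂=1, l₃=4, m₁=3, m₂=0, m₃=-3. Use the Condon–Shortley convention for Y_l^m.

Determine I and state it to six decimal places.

m-sum 0 ✓  L=8 even ✓  2≤4≤4 ✓
Π(2lᵢ+1) = 7×3×9 = 189
triangle coeff Δ(3,1,4) = 1/252
Σ_t [0,0]: t=0:+1/36 = 1/36
(3j)²=4/63 [(3 1 4; 0 0 0)], sign=+1
Σ_t [0,0]: t=0:+1/720 = 1/720
(3j)²=1/36 [(3 1 4; 3 0 -3)], sign=-1
⇒ 4πI² = 1/3
I = (-1)√(1/3/(4π)) = -0.16286750

-0.162868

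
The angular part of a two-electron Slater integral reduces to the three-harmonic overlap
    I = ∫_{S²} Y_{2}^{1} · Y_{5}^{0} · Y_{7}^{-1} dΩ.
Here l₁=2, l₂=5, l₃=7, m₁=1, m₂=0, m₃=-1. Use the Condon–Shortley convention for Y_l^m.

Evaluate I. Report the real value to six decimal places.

Rules hold: Σm=0, L=14 even, 3≤7≤7.
N = 5·11·15 = 825
Δ = 0!·4!·10!/15! = 1/15015
Racah Σ t=0..0: t=0:+1/57600 = 1/57600
⇒ 3j(2 5 7; 0 0 0)² = 21/715, sgn -1
Racah Σ t=0..0: t=0:+1/86400 = 1/86400
⇒ 3j(2 5 7; 1 0 -1)² = 16/715, sgn +1
4πI² = N·(3j₀)²·(3jₘ)² = 1008/1859
I = -1·√(0.542227/4π) = -0.20772350

-0.207724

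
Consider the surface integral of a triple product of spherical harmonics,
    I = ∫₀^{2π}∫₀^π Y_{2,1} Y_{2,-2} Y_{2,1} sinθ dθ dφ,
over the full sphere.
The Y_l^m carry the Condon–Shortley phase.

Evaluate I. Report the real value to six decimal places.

0.220728

Rules hold: Σm=0, L=6 even, 0≤2≤4.
N = 5·5·5 = 125
Δ = 2!·2!·2!/7! = 1/630
Racah Σ t=0..2: t=0:+1/8 t=1:−1/1 t=2:+1/8 = -3/4
⇒ 3j(2 2 2; 0 0 0)² = 2/35, sgn -1
Racah Σ t=0..0: t=0:+1/4 = 1/4
⇒ 3j(2 2 2; 1 -2 1)² = 3/35, sgn -1
4πI² = N·(3j₀)²·(3jₘ)² = 30/49
I = +1·√(0.612245/4π) = 0.22072812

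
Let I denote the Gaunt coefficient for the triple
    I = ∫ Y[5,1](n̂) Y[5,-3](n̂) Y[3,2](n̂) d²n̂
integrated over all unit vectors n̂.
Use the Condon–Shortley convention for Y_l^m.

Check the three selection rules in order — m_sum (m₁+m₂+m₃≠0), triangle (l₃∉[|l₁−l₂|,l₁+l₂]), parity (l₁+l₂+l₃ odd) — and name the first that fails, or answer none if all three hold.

parity

Σmᵢ = 0  ✓
l₃∈[|l₁−l₂|,l₁+l₂]=[0,10], have l₃=3  ✓
Σlᵢ = 13 ⇒ odd  ✗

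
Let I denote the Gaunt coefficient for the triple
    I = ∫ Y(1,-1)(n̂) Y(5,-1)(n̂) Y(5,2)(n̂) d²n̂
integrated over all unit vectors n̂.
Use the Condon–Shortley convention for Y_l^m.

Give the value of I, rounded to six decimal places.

0.000000

L=11 odd ⇒ parity kills the (l;000) factor ⇒ I = 0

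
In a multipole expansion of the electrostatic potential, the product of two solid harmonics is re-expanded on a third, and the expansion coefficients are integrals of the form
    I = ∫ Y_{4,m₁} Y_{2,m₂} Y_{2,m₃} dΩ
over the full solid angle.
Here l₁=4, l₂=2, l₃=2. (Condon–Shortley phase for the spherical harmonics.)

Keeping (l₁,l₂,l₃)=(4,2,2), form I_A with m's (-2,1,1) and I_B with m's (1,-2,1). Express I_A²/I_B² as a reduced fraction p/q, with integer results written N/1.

l's match ⇒ only the (l;m) 3-j factors differ between A and B.
A: triangle coeff Δ(4,2,2) = 1/630; Σ_t [3,3]: t=3:−1/36 = -1/36; (3j)²=4/63 [(4 2 2; -2 1 1)], sign=+1
B: triangle coeff Δ(4,2,2) = 1/630; Σ_t [0,0]: t=0:+1/144 = 1/144; (3j)²=1/126 [(4 2 2; 1 -2 1)], sign=-1
I_A²/I_B² = (4/63)/(1/126) = 8/1

8/1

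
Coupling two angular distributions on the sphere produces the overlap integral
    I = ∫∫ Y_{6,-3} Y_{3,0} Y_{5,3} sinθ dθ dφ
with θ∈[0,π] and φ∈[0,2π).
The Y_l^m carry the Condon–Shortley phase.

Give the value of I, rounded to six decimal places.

0.036034

Checks pass: Σm=0; 14 even; l₃=5∈[3,9].
(2·6+1)(2·3+1)(2·5+1) = 1001
Δ: 4! 8! 2! / 15! → 1/675675
sum: t=1:−1/8640 t=2:+1/2304 t=3:−1/8640 = 7/34560
3j²(6 3 5; 0 0 0) = Δ·Π!·Σ² = 7/429  (sign -1)
sum: t=1:−1/483840 t=2:+1/20160 t=3:−1/17280 = -1/96768
3j²(6 3 5; -3 0 3) = Δ·Π!·Σ² = 1/1001  (sign -1)
combine: 4πI² = 1001·7/429·1/1001 = 7/429
take √, sign +1: I = 0.03603425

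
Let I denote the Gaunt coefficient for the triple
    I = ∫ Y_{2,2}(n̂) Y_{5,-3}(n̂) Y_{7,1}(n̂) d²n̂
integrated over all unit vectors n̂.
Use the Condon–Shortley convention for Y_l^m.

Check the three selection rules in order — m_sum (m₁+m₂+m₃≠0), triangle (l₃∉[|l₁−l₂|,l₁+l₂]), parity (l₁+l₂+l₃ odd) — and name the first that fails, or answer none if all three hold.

none

Σmᵢ = 0  ✓
l₃∈[|l₁−l₂|,l₁+l₂]=[3,7], have l₃=7  ✓
Σlᵢ = 14 ⇒ even  ✓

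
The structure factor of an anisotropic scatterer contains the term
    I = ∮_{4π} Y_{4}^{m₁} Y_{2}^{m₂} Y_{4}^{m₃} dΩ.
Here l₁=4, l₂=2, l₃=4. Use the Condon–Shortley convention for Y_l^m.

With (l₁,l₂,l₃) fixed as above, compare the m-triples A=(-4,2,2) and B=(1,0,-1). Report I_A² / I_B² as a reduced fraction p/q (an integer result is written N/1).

168/289

Shared (l₁,l₂,l₃)=(4,2,4): N and (l;000)² cancel in I_A²/I_B².
A: Δ = 2!·6!·2!/11! = 1/13860; Racah Σ t=2..2: t=2:+1/2880 = 1/2880; ⇒ 3j(4 2 4; -4 2 2)² = 2/165, sgn +1
B: Δ = 2!·6!·2!/11! = 1/13860; Racah Σ t=0..2: t=0:+1/144 t=1:−1/48 t=2:+1/480 = -17/1440; ⇒ 3j(4 2 4; 1 0 -1)² = 289/13860, sgn +1
I_A²/I_B² = (2/165)/(289/13860) = 168/289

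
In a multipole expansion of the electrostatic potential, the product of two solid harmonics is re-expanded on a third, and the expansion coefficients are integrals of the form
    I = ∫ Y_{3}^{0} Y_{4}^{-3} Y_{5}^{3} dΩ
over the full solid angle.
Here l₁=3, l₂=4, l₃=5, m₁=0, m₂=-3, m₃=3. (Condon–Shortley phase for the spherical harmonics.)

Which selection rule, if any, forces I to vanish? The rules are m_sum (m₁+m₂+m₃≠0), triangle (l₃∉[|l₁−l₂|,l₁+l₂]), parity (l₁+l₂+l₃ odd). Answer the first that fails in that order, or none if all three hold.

none

Σmᵢ = 0  ✓
l₃∈[|l₁−l₂|,l₁+l₂]=[1,7], have l₃=5  ✓
Σlᵢ = 12 ⇒ even  ✓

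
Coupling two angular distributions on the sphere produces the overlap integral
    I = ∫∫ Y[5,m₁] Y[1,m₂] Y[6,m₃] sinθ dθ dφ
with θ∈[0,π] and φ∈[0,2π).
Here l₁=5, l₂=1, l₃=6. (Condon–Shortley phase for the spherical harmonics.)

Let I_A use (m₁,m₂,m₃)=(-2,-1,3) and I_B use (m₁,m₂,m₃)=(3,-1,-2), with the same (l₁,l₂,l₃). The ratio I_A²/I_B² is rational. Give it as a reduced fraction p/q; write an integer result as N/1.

6/1

Same 5,1,6: normalisation and zero-m 3j drop out of the ratio.
A: Δ: 0! 10! 2! / 13! → 1/858; sum: t=0:+1/60480 = 1/60480; 3j²(5 1 6; -2 -1 3) = Δ·Π!·Σ² = 6/143  (sign -1)
B: Δ: 0! 10! 2! / 13! → 1/858; sum: t=0:+1/161280 = 1/161280; 3j²(5 1 6; 3 -1 -2) = Δ·Π!·Σ² = 1/143  (sign +1)
I_A²/I_B² = (6/143)/(1/143) = 6/1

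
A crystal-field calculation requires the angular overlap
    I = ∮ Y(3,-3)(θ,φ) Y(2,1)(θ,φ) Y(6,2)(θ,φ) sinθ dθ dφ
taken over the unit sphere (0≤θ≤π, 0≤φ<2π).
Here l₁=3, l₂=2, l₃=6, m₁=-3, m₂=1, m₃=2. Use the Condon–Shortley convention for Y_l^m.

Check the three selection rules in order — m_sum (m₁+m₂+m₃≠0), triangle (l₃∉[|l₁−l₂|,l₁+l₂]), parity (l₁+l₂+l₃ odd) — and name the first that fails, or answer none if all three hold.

Σmᵢ = 0  ✓
l₃∈[|l₁−l₂|,l₁+l₂]=[1,5], have l₃=6  ✗
Σlᵢ = 11 ⇒ odd

triangle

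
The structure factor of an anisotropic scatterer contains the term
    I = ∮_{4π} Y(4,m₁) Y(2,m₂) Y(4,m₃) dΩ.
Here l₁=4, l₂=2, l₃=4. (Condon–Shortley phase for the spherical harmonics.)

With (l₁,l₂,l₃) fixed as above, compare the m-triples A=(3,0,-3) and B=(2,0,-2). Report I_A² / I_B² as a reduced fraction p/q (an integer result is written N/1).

l's match ⇒ only the (l;m) 3-j factors differ between A and B.
A: triangle coeff Δ(4,2,4) = 1/13860; Σ_t [0,1]: t=0:+1/480 t=1:−1/720 = 1/1440; (3j)²=7/1980 [(4 2 4; 3 0 -3)], sign=-1
B: triangle coeff Δ(4,2,4) = 1/13860; Σ_t [0,2]: t=0:+1/192 t=1:−1/120 t=2:+1/2880 = -1/360; (3j)²=16/3465 [(4 2 4; 2 0 -2)], sign=-1
I_A²/I_B² = (7/1980)/(16/3465) = 49/64

49/64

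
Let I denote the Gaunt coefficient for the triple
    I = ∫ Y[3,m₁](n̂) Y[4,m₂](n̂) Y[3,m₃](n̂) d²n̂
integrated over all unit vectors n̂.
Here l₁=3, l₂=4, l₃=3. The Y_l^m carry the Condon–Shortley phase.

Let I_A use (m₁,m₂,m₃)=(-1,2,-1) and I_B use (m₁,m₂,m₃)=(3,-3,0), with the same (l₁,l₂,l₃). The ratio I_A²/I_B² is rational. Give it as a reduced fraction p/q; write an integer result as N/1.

Same 3,4,3: normalisation and zero-m 3j drop out of the ratio.
A: Δ: 4! 2! 4! / 11! → 1/34650; sum: t=2:+1/192 t=3:−1/36 t=4:+1/192 = -5/288; 3j²(3 4 3; -1 2 -1) = Δ·Π!·Σ² = 20/693  (sign -1)
B: Δ: 4! 2! 4! / 11! → 1/34650; sum: t=0:+1/288 = 1/288; 3j²(3 4 3; 3 -3 0) = Δ·Π!·Σ² = 1/22  (sign -1)
I_A²/I_B² = (20/693)/(1/22) = 40/63

40/63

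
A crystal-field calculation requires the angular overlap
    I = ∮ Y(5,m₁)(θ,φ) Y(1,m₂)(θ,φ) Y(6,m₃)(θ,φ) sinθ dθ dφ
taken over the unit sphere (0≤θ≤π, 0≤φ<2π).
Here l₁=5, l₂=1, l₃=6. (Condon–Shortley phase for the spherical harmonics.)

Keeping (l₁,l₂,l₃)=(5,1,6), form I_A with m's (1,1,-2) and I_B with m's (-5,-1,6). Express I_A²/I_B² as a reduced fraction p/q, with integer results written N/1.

Same 5,1,6: normalisation and zero-m 3j drop out of the ratio.
A: Δ: 0! 10! 2! / 13! → 1/858; sum: t=0:+1/34560 = 1/34560; 3j²(5 1 6; 1 1 -2) = Δ·Π!·Σ² = 14/429  (sign +1)
B: Δ: 0! 10! 2! / 13! → 1/858; sum: t=0:+1/7257600 = 1/7257600; 3j²(5 1 6; -5 -1 6) = Δ·Π!·Σ² = 1/13  (sign +1)
I_A²/I_B² = (14/429)/(1/13) = 14/33

14/33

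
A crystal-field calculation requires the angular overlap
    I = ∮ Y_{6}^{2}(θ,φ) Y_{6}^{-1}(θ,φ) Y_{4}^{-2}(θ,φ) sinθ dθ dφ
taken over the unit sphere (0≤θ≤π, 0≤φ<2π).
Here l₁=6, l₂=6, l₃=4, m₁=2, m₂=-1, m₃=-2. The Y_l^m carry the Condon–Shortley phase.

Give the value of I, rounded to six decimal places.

0.000000

m-sum = 2 − 1 − 2 = -1 ≠ 0 ⇒ I = 0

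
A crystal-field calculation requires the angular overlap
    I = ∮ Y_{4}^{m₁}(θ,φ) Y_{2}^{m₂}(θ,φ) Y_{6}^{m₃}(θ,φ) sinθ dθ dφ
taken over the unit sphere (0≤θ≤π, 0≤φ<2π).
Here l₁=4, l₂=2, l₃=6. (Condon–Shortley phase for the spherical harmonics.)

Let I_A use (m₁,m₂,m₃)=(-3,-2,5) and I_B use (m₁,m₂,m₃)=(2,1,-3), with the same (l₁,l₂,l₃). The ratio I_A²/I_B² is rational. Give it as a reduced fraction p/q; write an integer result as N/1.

55/42

l's match ⇒ only the (l;m) 3-j factors differ between A and B.
A: triangle coeff Δ(4,2,6) = 1/6435; Σ_t [0,0]: t=0:+1/120960 = 1/120960; (3j)²=2/39 [(4 2 6; -3 -2 5)], sign=-1
B: triangle coeff Δ(4,2,6) = 1/6435; Σ_t [0,0]: t=0:+1/8640 = 1/8640; (3j)²=28/715 [(4 2 6; 2 1 -3)], sign=-1
I_A²/I_B² = (2/39)/(28/715) = 55/42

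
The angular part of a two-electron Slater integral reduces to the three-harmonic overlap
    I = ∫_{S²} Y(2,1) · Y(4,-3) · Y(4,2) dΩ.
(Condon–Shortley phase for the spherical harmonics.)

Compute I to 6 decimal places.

m-sum 0 ✓  L=10 even ✓  2≤4≤6 ✓
Π(2lᵢ+1) = 5×9×9 = 405
triangle coeff Δ(2,4,4) = 1/13860
Σ_t [0,2]: t=0:+1/192 t=1:−1/36 t=2:+1/192 = -5/288
(3j)²=20/693 [(2 4 4; 0 0 0)], sign=-1
Σ_t [0,1]: t=0:+1/240 t=1:−1/1440 = 1/288
(3j)²=5/132 [(2 4 4; 1 -3 2)], sign=+1
⇒ 4πI² = 375/847
I = (-1)√(375/847/(4π)) = -0.18770204

-0.187702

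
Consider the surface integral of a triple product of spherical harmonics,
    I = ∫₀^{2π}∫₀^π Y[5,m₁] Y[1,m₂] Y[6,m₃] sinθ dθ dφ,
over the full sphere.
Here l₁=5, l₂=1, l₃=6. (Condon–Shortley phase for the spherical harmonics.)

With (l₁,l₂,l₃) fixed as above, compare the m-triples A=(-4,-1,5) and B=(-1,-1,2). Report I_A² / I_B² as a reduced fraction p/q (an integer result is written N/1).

l's match ⇒ only the (l;m) 3-j factors differ between A and B.
A: triangle coeff Δ(5,1,6) = 1/858; Σ_t [0,0]: t=0:+1/725760 = 1/725760; (3j)²=5/78 [(5 1 6; -4 -1 5)], sign=-1
B: triangle coeff Δ(5,1,6) = 1/858; Σ_t [0,0]: t=0:+1/34560 = 1/34560; (3j)²=14/429 [(5 1 6; -1 -1 2)], sign=+1
I_A²/I_B² = (5/78)/(14/429) = 55/28

55/28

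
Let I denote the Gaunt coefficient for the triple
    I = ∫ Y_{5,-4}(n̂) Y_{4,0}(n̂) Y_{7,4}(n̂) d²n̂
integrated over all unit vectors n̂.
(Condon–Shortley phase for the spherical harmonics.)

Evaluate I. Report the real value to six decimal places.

Rules hold: Σm=0, L=16 even, 1≤7≤9.
N = 11·9·15 = 1485
Δ = 2!·8!·6!/17! = 1/6126120
Racah Σ t=0..2: t=0:+1/69120 t=1:−1/20736 t=2:+1/69120 = -1/51840
⇒ 3j(5 4 7; 0 0 0)² = 280/21879, sgn +1
Racah Σ t=1..2: t=1:−1/1451520 t=2:+1/483840 = 1/725760
⇒ 3j(5 4 7; -4 0 4)² = 24/1547, sgn -1
4πI² = N·(3j₀)²·(3jₘ)² = 14400/48841
I = -1·√(0.294834/4π) = -0.15317364

-0.153174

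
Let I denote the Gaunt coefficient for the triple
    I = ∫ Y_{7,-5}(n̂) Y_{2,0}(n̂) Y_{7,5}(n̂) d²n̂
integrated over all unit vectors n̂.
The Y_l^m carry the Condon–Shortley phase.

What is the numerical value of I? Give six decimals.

m-sum 0 ✓  L=16 even ✓  5≤7≤9 ✓
Π(2lᵢ+1) = 15×5×15 = 1125
triangle coeff Δ(7,2,7) = 1/185640
Σ_t [0,2]: t=0:+1/2419200 t=1:−1/518400 t=2:+1/2419200 = -1/907200
(3j)²=56/3315 [(7 2 7; 0 0 0)], sign=+1
Σ_t [0,2]: t=0:+1/1916006400 t=1:−1/39916800 t=2:+1/29030400 = 19/1916006400
(3j)²=361/185640 [(7 2 7; -5 0 5)], sign=+1
⇒ 4πI² = 1805/48841
I = (+1)√(1805/48841/(4π)) = 0.05423022

0.054230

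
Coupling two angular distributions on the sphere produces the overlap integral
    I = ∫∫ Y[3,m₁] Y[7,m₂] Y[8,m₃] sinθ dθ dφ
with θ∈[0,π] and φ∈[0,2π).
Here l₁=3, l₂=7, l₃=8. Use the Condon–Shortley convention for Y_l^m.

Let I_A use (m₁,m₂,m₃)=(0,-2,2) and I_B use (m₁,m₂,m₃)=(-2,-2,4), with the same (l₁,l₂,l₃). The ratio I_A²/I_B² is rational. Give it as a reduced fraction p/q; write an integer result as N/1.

Shared (l₁,l₂,l₃)=(3,7,8): N and (l;000)² cancel in I_A²/I_B².
A: Δ = 2!·4!·12!/19! = 1/5290740; Racah Σ t=0..2: t=0:+1/7257600 t=1:−1/3870720 t=2:+1/26127360 = -43/522547200; ⇒ 3j(3 7 8; 0 -2 2)² = 1849/352716, sgn -1
B: Δ = 2!·4!·12!/19! = 1/5290740; Racah Σ t=1..2: t=1:−1/23224320 t=2:+1/26127360 = -1/209018880; ⇒ 3j(3 7 8; -2 -2 4)² = 275/1058148, sgn -1
I_A²/I_B² = (1849/352716)/(275/1058148) = 5547/275

5547/275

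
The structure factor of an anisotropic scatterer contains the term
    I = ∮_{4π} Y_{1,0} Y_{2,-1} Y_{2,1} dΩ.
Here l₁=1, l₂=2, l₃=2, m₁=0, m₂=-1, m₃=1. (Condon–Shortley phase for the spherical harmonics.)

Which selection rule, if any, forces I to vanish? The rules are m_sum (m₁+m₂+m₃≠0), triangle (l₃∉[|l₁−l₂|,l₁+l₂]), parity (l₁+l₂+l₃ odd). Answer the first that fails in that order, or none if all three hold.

parity

azimuthal sum: 0 − 1 + 1 = 0  ✓
1 ≤ 2 ≤ 3 (triangle on l)  ✓
L = 1 + 2 + 2 = 5 (odd)  ✗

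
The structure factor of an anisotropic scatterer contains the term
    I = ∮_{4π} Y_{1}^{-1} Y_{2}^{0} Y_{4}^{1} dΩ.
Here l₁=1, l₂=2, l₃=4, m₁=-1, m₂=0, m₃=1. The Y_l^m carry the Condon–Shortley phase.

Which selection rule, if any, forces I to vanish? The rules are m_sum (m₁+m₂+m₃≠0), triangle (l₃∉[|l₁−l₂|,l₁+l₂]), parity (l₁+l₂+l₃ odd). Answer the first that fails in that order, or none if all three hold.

azimuthal sum: -1 + 0 + 1 = 0  ✓
1 ≤ 4 ≤ 3 (triangle on l)  ✗
L = 1 + 2 + 4 = 7 (odd)

triangle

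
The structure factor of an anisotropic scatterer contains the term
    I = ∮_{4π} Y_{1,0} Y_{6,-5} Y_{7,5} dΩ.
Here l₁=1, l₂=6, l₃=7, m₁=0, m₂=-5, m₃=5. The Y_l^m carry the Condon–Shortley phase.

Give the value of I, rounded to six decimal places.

Checks pass: Σm=0; 14 even; l₃=7∈[5,7].
(2·1+1)(2·6+1)(2·7+1) = 585
Δ: 0! 2! 12! / 15! → 1/1365
sum: t=0:+1/518400 = 1/518400
3j²(1 6 7; 0 0 0) = Δ·Π!·Σ² = 7/195  (sign -1)
sum: t=0:+1/39916800 = 1/39916800
3j²(1 6 7; 0 -5 5) = Δ·Π!·Σ² = 8/455  (sign +1)
combine: 4πI² = 585·7/195·8/455 = 24/65
take √, sign -1: I = -0.17141310

-0.171413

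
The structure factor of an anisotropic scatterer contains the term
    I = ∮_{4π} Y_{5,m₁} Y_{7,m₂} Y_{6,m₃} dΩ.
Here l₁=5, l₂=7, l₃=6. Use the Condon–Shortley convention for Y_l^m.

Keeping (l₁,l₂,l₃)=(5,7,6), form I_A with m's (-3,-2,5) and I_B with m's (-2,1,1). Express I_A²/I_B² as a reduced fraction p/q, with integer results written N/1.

Same 5,7,6: normalisation and zero-m 3j drop out of the ratio.
A: Δ: 6! 4! 8! / 19! → 1/174594420; sum: t=4:+1/5806080 t=5:−1/29030400 = 1/7257600; 3j²(5 7 6; -3 -2 5) = Δ·Π!·Σ² = 64/4199  (sign -1)
B: Δ: 6! 4! 8! / 19! → 1/174594420; sum: t=3:−1/622080 t=4:+1/165888 t=5:−1/345600 t=6:+1/6220800 = 7/4147200; 3j²(5 7 6; -2 1 1) = Δ·Π!·Σ² = 2401/277134  (sign -1)
I_A²/I_B² = (64/4199)/(2401/277134) = 4224/2401

4224/2401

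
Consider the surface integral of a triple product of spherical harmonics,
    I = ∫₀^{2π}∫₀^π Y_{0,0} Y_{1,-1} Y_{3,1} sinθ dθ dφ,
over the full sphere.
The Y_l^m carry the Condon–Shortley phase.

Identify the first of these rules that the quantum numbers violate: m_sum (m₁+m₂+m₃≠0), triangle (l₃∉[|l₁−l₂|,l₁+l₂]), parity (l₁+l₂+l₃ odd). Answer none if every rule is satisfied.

azimuthal sum: 0 − 1 + 1 = 0  ✓
1 ≤ 3 ≤ 1 (triangle on l)  ✗
L = 0 + 1 + 3 = 4 (even)

triangle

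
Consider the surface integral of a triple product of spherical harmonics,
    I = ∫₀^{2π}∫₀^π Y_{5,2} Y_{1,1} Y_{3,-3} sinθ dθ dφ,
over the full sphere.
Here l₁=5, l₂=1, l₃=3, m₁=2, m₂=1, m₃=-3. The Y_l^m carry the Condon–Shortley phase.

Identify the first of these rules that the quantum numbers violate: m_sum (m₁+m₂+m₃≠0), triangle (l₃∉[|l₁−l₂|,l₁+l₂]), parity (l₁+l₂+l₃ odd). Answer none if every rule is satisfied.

azimuthal sum: 2 + 1 − 3 = 0  ✓
4 ≤ 3 ≤ 6 (triangle on l)  ✗
L = 5 + 1 + 3 = 9 (odd)

triangle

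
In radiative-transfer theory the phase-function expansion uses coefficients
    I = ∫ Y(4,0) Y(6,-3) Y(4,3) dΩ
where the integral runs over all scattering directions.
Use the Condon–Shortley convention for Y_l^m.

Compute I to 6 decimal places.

Checks pass: Σm=0; 14 even; l₃=4∈[2,10].
(2·4+1)(2·6+1)(2·4+1) = 1053
Δ: 6! 2! 6! / 15! → 1/1261260
sum: t=2:+1/4608 t=3:−1/1296 t=4:+1/4608 = -7/20736
3j²(4 6 4; 0 0 0) = Δ·Π!·Σ² = 20/1287  (sign -1)
sum: t=2:+1/11520 t=3:−1/25920 = 1/20736
3j²(4 6 4; 0 -3 3) = Δ·Π!·Σ² = 5/429  (sign -1)
combine: 4πI² = 1053·20/1287·5/429 = 300/1573
take √, sign +1: I = 0.12319450

0.123195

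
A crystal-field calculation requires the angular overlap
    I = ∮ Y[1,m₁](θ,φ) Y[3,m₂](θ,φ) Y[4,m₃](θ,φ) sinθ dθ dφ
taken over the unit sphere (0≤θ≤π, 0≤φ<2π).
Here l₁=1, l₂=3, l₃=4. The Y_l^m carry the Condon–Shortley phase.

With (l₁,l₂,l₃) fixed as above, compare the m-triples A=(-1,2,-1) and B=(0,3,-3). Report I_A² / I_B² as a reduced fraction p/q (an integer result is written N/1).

3/7

Same 1,3,4: normalisation and zero-m 3j drop out of the ratio.
A: Δ: 0! 2! 6! / 9! → 1/252; sum: t=0:+1/240 = 1/240; 3j²(1 3 4; -1 2 -1) = Δ·Π!·Σ² = 1/84  (sign -1)
B: Δ: 0! 2! 6! / 9! → 1/252; sum: t=0:+1/720 = 1/720; 3j²(1 3 4; 0 3 -3) = Δ·Π!·Σ² = 1/36  (sign -1)
I_A²/I_B² = (1/84)/(1/36) = 3/7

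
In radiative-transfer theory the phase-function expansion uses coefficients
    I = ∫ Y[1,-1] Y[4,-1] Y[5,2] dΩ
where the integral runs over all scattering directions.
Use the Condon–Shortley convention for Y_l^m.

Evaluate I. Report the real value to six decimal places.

0.225034

Checks pass: Σm=0; 10 even; l₃=5∈[3,5].
(2·1+1)(2·4+1)(2·5+1) = 297
Δ: 0! 2! 8! / 11! → 1/495
sum: t=0:+1/576 = 1/576
3j²(1 4 5; 0 0 0) = Δ·Π!·Σ² = 5/99  (sign -1)
sum: t=0:+1/1440 = 1/1440
3j²(1 4 5; -1 -1 2) = Δ·Π!·Σ² = 7/165  (sign -1)
combine: 4πI² = 297·5/99·7/165 = 7/11
take √, sign +1: I = 0.22503380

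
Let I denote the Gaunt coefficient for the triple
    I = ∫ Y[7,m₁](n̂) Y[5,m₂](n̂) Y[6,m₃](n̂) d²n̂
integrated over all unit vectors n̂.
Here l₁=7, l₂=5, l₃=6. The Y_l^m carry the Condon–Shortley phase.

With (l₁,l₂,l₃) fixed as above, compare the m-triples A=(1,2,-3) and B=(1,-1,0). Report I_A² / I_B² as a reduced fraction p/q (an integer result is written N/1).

1587/2420

Shared (l₁,l₂,l₃)=(7,5,6): N and (l;000)² cancel in I_A²/I_B².
A: Δ = 6!·8!·4!/19! = 1/174594420; Racah Σ t=3..6: t=3:−1/622080 t=4:+1/414720 t=5:−1/2419200 t=6:+1/174182400 = 23/58060800; ⇒ 3j(7 5 6; 1 2 -3)² = 1587/923780, sgn -1
B: Δ = 6!·8!·4!/19! = 1/174594420; Racah Σ t=0..4: t=0:+1/24883200 t=1:−1/518400 t=2:+1/110592 t=3:−1/155520 t=4:+1/1658880 = 11/8294400; ⇒ 3j(7 5 6; 1 -1 0)² = 11/4199, sgn +1
I_A²/I_B² = (1587/923780)/(11/4199) = 1587/2420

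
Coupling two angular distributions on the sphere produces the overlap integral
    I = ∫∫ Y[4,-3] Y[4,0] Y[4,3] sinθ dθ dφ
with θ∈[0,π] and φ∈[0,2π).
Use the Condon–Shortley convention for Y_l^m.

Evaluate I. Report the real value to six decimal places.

m-sum 0 ✓  L=12 even ✓  0≤4≤8 ✓
Π(2lᵢ+1) = 9×9×9 = 729
triangle coeff Δ(4,4,4) = 1/450450
Σ_t [0,4]: t=0:+1/13824 t=1:−1/216 t=2:+1/64 t=3:−1/216 t=4:+1/13824 = 5/768
(3j)²=18/1001 [(4 4 4; 0 0 0)], sign=+1
Σ_t [3,4]: t=3:−1/864 t=4:+1/3456 = -1/1152
(3j)²=7/286 [(4 4 4; -3 0 3)], sign=+1
⇒ 4πI² = 6561/20449
I = (+1)√(6561/20449/(4π)) = 0.15978796

0.159788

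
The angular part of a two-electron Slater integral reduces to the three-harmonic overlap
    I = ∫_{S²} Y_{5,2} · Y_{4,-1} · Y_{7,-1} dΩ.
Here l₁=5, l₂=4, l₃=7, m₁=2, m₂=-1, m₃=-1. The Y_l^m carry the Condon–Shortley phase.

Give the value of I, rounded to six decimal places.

0.070568

Checks pass: Σm=0; 16 even; l₃=7∈[1,9].
(2·5+1)(2·4+1)(2·7+1) = 1485
Δ: 2! 8! 6! / 17! → 1/6126120
sum: t=0:+1/69120 t=1:−1/20736 t=2:+1/69120 = -1/51840
3j²(5 4 7; 0 0 0) = Δ·Π!·Σ² = 280/21879  (sign +1)
sum: t=0:+1/51840 t=1:−1/69120 t=2:+1/1209600 = 41/7257600
3j²(5 4 7; 2 -1 -1) = Δ·Π!·Σ² = 1681/510510  (sign +1)
combine: 4πI² = 1485·280/21879·1681/510510 = 33620/537251
take √, sign +1: I = 0.07056759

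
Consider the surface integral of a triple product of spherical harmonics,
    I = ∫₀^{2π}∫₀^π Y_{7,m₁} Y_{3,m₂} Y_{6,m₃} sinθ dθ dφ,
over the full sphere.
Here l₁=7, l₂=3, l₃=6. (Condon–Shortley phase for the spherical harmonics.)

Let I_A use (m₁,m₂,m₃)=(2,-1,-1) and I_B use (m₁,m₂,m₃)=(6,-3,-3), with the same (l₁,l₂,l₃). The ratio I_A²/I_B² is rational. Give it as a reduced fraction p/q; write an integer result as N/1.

6962/10725

l's match ⇒ only the (l;m) 3-j factors differ between A and B.
A: triangle coeff Δ(7,3,6) = 1/2042040; Σ_t [0,2]: t=0:+1/691200 t=1:−1/103680 t=2:+1/241920 = -59/14515200; (3j)²=3481/340340 [(7 3 6; 2 -1 -1)], sign=+1
B: triangle coeff Δ(7,3,6) = 1/2042040; Σ_t [0,0]: t=0:+1/17418240 = 1/17418240; (3j)²=15/952 [(7 3 6; 6 -3 -3)], sign=-1
I_A²/I_B² = (3481/340340)/(15/952) = 6962/10725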